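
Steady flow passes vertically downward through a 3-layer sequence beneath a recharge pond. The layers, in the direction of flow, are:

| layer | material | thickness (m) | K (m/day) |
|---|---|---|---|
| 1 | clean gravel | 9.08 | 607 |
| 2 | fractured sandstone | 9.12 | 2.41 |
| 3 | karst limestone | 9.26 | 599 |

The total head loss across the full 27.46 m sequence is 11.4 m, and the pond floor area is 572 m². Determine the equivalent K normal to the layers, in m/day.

7.20

Flow is perpendicular to layering, so the layers act in series and the equivalent K is the thickness-weighted harmonic mean.
Total thickness L = 9.08 + 9.12 + 9.26 = 27.46 m.
Σ(b_i/K_i) = 9.08/607 + 9.12/2.41 + 9.26/599 = 3.815 d.
K_eq = L / Σ(b_i/K_i) = 27.46 / 3.815 = 7.199 m/day.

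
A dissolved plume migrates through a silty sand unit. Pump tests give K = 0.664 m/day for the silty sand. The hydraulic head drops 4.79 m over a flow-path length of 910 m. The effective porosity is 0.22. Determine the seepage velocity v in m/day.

0.0159

Hydraulic gradient i = Δh / L = 4.79 / 910 = 0.005264.
Darcy flux q = K · i = 0.6640 × 0.005264 = 0.003495 m/day.
Seepage velocity v = q / n_e = 0.003495 / 0.22 = 0.01589 m/day.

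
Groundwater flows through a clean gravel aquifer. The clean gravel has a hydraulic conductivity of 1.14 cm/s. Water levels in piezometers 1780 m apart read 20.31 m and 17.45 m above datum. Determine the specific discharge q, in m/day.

Convert K: 1.14 cm/s × 864 = 985.0 m/day.
Hydraulic gradient i = (20.31 − 17.45) / 1780 = 2.86 / 1780 = 0.001607.
Specific discharge q = K · i = 985.0 × 0.001607 = 1.583 m/day.

1.58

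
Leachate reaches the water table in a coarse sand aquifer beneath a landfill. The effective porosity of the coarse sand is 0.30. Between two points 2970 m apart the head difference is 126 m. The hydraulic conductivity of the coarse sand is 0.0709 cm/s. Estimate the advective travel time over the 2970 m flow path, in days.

Convert K: 0.0709 cm/s × 864 = 61.26 m/day.
Hydraulic gradient i = Δh / L = 126 / 2970 = 0.04242.
Darcy flux q = K · i = 61.26 × 0.04242 = 2.599 m/day.
Seepage velocity v = q / n_e = 2.599 / 0.30 = 8.663 m/day.
Travel time t = L / v = 2970 / 8.663 = 342.8 days.

343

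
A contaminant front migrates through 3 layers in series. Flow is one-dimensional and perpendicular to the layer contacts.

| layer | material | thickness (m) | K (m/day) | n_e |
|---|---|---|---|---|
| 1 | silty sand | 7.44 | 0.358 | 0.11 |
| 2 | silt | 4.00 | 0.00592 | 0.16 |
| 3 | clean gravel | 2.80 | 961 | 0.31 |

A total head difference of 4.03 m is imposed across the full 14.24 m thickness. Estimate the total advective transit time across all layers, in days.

402

With flow normal to the layers, continuity requires the same specific discharge q through every layer.
Σ(b_i/K_i) = 7.44/0.358 + 4.00/0.00592 + 2.80/961 = 696.5 d.
q = Δh / Σ(b_i/K_i) = 4.03 / 696.5 = 0.005786 m/day.
In each layer the seepage velocity is v_i = q/n_i, so the layer transit time is t_i = b_i·n_i / q:
  layer 1 (silty sand): t_1 = 7.44 × 0.11 / 0.005786 = 141.4 d
  layer 2 (silt): t_2 = 4.00 × 0.16 / 0.005786 = 110.6 d
  layer 3 (clean gravel): t_3 = 2.80 × 0.31 / 0.005786 = 150.0 d
Total t = Σ t_i = 402.0 days.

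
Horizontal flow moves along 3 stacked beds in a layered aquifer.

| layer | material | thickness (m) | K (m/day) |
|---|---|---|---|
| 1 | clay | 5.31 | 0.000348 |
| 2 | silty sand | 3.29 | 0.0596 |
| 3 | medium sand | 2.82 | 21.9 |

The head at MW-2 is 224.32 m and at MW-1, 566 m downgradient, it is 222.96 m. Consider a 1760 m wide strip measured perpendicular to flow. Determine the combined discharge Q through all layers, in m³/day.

Flow is parallel to layering, so each bed carries its own Darcy discharge and the transmissivities add.
Σ(K_i·b_i) = 0.000348×5.31 + 0.0596×3.29 + 21.9×2.82 = 61.96 m²/day.
Hydraulic gradient i = (224.32 − 222.96) / 566 = 1.36 / 566 = 0.002403.
Q = Σ(K_i·b_i) · W · i = 61.96 × 1760 × 0.002403 = 262.0 m³/day.

262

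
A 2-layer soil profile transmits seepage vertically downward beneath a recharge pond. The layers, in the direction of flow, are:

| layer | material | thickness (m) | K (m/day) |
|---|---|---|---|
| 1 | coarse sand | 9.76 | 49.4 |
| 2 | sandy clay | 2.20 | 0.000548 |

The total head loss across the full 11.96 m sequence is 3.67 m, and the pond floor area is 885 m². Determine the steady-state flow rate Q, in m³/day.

Flow is perpendicular to layering, so the layers act in series and the equivalent K is the thickness-weighted harmonic mean.
Total thickness L = 9.76 + 2.20 = 11.96 m.
Σ(b_i/K_i) = 9.76/49.4 + 2.20/0.000548 = 4015 d.
K_eq = L / Σ(b_i/K_i) = 11.96 / 4015 = 0.002979 m/day.
Q = K_eq · A · (Δh/L) = 0.002979 × 885 × (3.67/11.96) = 0.8090 m³/day.

0.809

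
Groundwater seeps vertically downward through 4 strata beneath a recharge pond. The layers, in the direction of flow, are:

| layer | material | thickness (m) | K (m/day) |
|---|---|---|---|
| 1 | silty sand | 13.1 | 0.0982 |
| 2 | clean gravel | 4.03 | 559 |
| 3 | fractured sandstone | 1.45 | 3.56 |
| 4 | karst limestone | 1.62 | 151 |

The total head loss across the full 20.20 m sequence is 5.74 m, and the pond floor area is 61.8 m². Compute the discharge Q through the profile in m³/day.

Flow is perpendicular to layering, so the layers act in series and the equivalent K is the thickness-weighted harmonic mean.
Total thickness L = 13.1 + 4.03 + 1.45 + 1.62 = 20.20 m.
Σ(b_i/K_i) = 13.1/0.0982 + 4.03/559 + 1.45/3.56 + 1.62/151 = 133.8 d.
K_eq = L / Σ(b_i/K_i) = 20.20 / 133.8 = 0.1509 m/day.
Q = K_eq · A · (Δh/L) = 0.1509 × 61.8 × (5.74/20.20) = 2.651 m³/day.

2.65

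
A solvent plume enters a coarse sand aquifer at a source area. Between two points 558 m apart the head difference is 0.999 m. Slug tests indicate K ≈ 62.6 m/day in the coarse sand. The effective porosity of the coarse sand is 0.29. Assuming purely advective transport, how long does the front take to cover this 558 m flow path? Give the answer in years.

3.95

Hydraulic gradient i = Δh / L = 0.999 / 558 = 0.001790.
Darcy flux q = K · i = 62.60 × 0.001790 = 0.1121 m/day.
Seepage velocity v = q / n_e = 0.1121 / 0.29 = 0.3865 m/day.
Travel time t = L / v = 558 / 0.3865 = 1444 days = 3.953 years.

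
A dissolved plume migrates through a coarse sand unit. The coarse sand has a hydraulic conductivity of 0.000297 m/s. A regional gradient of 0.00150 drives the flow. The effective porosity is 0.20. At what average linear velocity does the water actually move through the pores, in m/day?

0.192

Convert K: 0.000297 m/s × 86400 = 25.66 m/day.
Hydraulic gradient i = 0.00150.
Darcy flux q = K · i = 25.66 × 0.001500 = 0.03849 m/day.
Seepage velocity v = q / n_e = 0.03849 / 0.20 = 0.1925 m/day.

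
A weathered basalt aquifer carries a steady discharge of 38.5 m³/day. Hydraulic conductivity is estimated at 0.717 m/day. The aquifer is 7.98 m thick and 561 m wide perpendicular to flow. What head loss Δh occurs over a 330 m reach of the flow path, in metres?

Cross-sectional area A = 561 × 7.98 = 4477 m².
From Q = K·A·i, i = Q / (K·A) = 38.5 / (0.7170 × 4477) = 0.01199.
Head loss Δh = i · L = 0.01199 × 330 = 3.958 m.

3.96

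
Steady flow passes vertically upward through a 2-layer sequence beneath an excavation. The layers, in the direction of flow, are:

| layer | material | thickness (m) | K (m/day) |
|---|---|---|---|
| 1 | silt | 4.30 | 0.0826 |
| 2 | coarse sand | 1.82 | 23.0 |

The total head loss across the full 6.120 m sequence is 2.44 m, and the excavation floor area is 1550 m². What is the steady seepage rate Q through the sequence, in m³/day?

Flow is perpendicular to layering, so the layers act in series and the equivalent K is the thickness-weighted harmonic mean.
Total thickness L = 4.30 + 1.82 = 6.120 m.
Σ(b_i/K_i) = 4.30/0.0826 + 1.82/23.0 = 52.14 d.
K_eq = L / Σ(b_i/K_i) = 6.120 / 52.14 = 0.1174 m/day.
Q = K_eq · A · (Δh/L) = 0.1174 × 1550 × (2.44/6.120) = 72.54 m³/day.

72.5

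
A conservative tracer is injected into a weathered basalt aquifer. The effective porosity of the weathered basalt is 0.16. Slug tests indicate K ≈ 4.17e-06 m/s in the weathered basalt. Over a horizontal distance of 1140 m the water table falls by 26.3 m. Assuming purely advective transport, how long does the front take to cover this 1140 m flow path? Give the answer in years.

60.1

Convert K: 4.17e-06 m/s × 86400 = 0.3603 m/day.
Hydraulic gradient i = Δh / L = 26.3 / 1140 = 0.02307.
Darcy flux q = K · i = 0.3603 × 0.02307 = 0.008312 m/day.
Seepage velocity v = q / n_e = 0.008312 / 0.16 = 0.05195 m/day.
Travel time t = L / v = 1140 / 0.05195 = 21944 days = 60.08 years.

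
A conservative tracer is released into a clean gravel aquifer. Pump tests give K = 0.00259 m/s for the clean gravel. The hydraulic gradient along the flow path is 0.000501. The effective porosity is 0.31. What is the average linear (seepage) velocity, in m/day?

0.362

Convert K: 0.00259 m/s × 86400 = 223.8 m/day.
Hydraulic gradient i = 0.000501.
Darcy flux q = K · i = 223.8 × 0.0005010 = 0.1121 m/day.
Seepage velocity v = q / n_e = 0.1121 / 0.31 = 0.3617 m/day.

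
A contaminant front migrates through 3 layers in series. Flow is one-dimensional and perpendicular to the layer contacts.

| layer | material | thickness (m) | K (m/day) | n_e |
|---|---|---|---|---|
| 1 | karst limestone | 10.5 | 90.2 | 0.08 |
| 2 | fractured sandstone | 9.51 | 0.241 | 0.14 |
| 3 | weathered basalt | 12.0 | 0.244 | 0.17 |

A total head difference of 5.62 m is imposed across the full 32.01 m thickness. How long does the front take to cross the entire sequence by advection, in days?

66.5

With flow normal to the layers, continuity requires the same specific discharge q through every layer.
Σ(b_i/K_i) = 10.5/90.2 + 9.51/0.241 + 12.0/0.244 = 88.76 d.
q = Δh / Σ(b_i/K_i) = 5.62 / 88.76 = 0.06332 m/day.
In each layer the seepage velocity is v_i = q/n_i, so the layer transit time is t_i = b_i·n_i / q:
  layer 1 (karst limestone): t_1 = 10.5 × 0.08 / 0.06332 = 13.27 d
  layer 2 (fractured sandstone): t_2 = 9.51 × 0.14 / 0.06332 = 21.03 d
  layer 3 (weathered basalt): t_3 = 12.0 × 0.17 / 0.06332 = 32.22 d
Total t = Σ t_i = 66.51 days.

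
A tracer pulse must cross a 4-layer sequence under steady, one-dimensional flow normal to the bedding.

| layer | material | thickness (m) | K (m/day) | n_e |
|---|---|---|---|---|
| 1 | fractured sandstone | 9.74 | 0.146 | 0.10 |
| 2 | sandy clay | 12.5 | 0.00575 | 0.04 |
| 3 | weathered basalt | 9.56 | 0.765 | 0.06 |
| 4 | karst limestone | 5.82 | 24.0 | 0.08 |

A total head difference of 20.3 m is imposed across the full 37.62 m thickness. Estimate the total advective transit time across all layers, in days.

279

With flow normal to the layers, continuity requires the same specific discharge q through every layer.
Σ(b_i/K_i) = 9.74/0.146 + 12.5/0.00575 + 9.56/0.765 + 5.82/24.0 = 2253 d.
q = Δh / Σ(b_i/K_i) = 20.3 / 2253 = 0.009009 m/day.
In each layer the seepage velocity is v_i = q/n_i, so the layer transit time is t_i = b_i·n_i / q:
  layer 1 (fractured sandstone): t_1 = 9.74 × 0.10 / 0.009009 = 108.1 d
  layer 2 (sandy clay): t_2 = 12.5 × 0.04 / 0.009009 = 55.50 d
  layer 3 (weathered basalt): t_3 = 9.56 × 0.06 / 0.009009 = 63.67 d
  layer 4 (karst limestone): t_4 = 5.82 × 0.08 / 0.009009 = 51.68 d
Total t = Σ t_i = 279.0 days.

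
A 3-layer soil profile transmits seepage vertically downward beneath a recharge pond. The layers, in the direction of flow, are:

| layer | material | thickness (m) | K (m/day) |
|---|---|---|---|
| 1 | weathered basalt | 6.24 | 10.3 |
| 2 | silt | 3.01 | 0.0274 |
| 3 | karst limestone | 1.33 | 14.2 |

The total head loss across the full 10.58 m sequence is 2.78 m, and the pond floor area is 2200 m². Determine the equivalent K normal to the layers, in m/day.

0.0957

Flow is perpendicular to layering, so the layers act in series and the equivalent K is the thickness-weighted harmonic mean.
Total thickness L = 6.24 + 3.01 + 1.33 = 10.58 m.
Σ(b_i/K_i) = 6.24/10.3 + 3.01/0.0274 + 1.33/14.2 = 110.6 d.
K_eq = L / Σ(b_i/K_i) = 10.58 / 110.6 = 0.09570 m/day.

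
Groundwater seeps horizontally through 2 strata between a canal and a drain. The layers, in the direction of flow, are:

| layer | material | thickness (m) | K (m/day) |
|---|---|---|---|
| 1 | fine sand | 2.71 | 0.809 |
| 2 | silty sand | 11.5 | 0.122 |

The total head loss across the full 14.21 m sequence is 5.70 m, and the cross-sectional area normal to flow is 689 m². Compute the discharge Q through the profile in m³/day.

40.2

Flow is perpendicular to layering, so the layers act in series and the equivalent K is the thickness-weighted harmonic mean.
Total thickness L = 2.71 + 11.5 = 14.21 m.
Σ(b_i/K_i) = 2.71/0.809 + 11.5/0.122 = 97.61 d.
K_eq = L / Σ(b_i/K_i) = 14.21 / 97.61 = 0.1456 m/day.
Q = K_eq · A · (Δh/L) = 0.1456 × 689 × (5.70/14.21) = 40.23 m³/day.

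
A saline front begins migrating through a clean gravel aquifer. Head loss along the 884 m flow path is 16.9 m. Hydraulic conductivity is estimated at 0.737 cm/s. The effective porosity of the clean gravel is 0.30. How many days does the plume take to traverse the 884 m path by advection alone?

Convert K: 0.737 cm/s × 864 = 636.8 m/day.
Hydraulic gradient i = Δh / L = 16.9 / 884 = 0.01912.
Darcy flux q = K · i = 636.8 × 0.01912 = 12.17 m/day.
Seepage velocity v = q / n_e = 12.17 / 0.30 = 40.58 m/day.
Travel time t = L / v = 884 / 40.58 = 21.79 days.

21.8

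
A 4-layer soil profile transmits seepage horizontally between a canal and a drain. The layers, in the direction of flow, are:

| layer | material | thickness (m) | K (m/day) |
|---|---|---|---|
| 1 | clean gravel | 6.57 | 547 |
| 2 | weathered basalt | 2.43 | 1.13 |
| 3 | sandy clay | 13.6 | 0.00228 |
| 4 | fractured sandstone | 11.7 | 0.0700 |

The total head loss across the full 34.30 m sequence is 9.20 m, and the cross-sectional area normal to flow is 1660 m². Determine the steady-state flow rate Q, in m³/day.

2.49

Flow is perpendicular to layering, so the layers act in series and the equivalent K is the thickness-weighted harmonic mean.
Total thickness L = 6.57 + 2.43 + 13.6 + 11.7 = 34.30 m.
Σ(b_i/K_i) = 6.57/547 + 2.43/1.13 + 13.6/0.00228 + 11.7/0.0700 = 6134 d.
K_eq = L / Σ(b_i/K_i) = 34.30 / 6134 = 0.005592 m/day.
Q = K_eq · A · (Δh/L) = 0.005592 × 1660 × (9.20/34.30) = 2.490 m³/day.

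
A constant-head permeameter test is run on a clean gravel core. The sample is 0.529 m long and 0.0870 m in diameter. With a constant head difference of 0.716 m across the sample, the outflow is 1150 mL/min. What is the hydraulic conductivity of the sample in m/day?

Cross-sectional area A = π·(d/2)² = π × (0.0870/2)² = 0.005945 m².
Convert discharge: 1150 mL/min = 1.917e-05 m³/s.
Darcy's law rearranged: K = Q·L / (A·Δh) = 1.917e-05 × 0.529 / (0.005945 × 0.716) = 0.002382 m/s = 205.8 m/day.

206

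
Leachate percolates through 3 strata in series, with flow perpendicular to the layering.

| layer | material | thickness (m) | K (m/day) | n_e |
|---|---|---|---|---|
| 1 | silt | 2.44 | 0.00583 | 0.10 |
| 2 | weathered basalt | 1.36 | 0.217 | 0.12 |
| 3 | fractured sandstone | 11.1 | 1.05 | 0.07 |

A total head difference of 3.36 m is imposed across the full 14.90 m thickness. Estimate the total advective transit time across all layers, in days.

With flow normal to the layers, continuity requires the same specific discharge q through every layer.
Σ(b_i/K_i) = 2.44/0.00583 + 1.36/0.217 + 11.1/1.05 = 435.4 d.
q = Δh / Σ(b_i/K_i) = 3.36 / 435.4 = 0.007718 m/day.
In each layer the seepage velocity is v_i = q/n_i, so the layer transit time is t_i = b_i·n_i / q:
  layer 1 (silt): t_1 = 2.44 × 0.10 / 0.007718 = 31.62 d
  layer 2 (weathered basalt): t_2 = 1.36 × 0.12 / 0.007718 = 21.15 d
  layer 3 (fractured sandstone): t_3 = 11.1 × 0.07 / 0.007718 = 100.7 d
Total t = Σ t_i = 153.4 days.

153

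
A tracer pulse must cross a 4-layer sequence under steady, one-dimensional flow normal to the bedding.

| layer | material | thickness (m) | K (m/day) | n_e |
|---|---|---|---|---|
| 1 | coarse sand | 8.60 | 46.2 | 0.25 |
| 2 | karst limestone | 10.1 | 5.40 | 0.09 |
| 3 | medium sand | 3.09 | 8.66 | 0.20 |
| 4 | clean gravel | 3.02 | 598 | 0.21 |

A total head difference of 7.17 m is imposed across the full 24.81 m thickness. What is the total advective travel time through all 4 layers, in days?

With flow normal to the layers, continuity requires the same specific discharge q through every layer.
Σ(b_i/K_i) = 8.60/46.2 + 10.1/5.40 + 3.09/8.66 + 3.02/598 = 2.418 d.
q = Δh / Σ(b_i/K_i) = 7.17 / 2.418 = 2.965 m/day.
In each layer the seepage velocity is v_i = q/n_i, so the layer transit time is t_i = b_i·n_i / q:
  layer 1 (coarse sand): t_1 = 8.60 × 0.25 / 2.965 = 0.7252 d
  layer 2 (karst limestone): t_2 = 10.1 × 0.09 / 2.965 = 0.3066 d
  layer 3 (medium sand): t_3 = 3.09 × 0.20 / 2.965 = 0.2084 d
  layer 4 (clean gravel): t_4 = 3.02 × 0.21 / 2.965 = 0.2139 d
Total t = Σ t_i = 1.454 days.

1.45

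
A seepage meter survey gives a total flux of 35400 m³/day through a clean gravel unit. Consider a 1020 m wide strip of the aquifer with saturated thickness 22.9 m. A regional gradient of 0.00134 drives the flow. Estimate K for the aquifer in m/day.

1130

Cross-sectional area A = 1020 × 22.9 = 23358 m².
Hydraulic gradient i = 0.00134.
From Q = K·A·i, K = Q / (A·i) = 35400 / (23358 × 0.001340) = 1131 m/day.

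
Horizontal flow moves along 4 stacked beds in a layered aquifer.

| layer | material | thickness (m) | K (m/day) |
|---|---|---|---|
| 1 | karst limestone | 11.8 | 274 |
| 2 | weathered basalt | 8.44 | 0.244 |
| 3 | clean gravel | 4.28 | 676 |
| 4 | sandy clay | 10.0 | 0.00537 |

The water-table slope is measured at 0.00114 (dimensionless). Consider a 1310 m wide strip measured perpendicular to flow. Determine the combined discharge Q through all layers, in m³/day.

Flow is parallel to layering, so each bed carries its own Darcy discharge and the transmissivities add.
Σ(K_i·b_i) = 274×11.8 + 0.244×8.44 + 676×4.28 + 0.00537×10.0 = 6129 m²/day.
Hydraulic gradient i = 0.00114.
Q = Σ(K_i·b_i) · W · i = 6129 × 1310 × 0.001140 = 9152 m³/day.

9150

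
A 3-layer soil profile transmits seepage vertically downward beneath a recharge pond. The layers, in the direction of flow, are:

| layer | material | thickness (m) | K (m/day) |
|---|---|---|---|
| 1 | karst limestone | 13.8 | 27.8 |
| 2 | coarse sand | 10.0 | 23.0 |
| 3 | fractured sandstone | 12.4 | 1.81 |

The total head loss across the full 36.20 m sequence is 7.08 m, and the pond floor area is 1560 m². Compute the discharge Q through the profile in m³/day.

1420

Flow is perpendicular to layering, so the layers act in series and the equivalent K is the thickness-weighted harmonic mean.
Total thickness L = 13.8 + 10.0 + 12.4 = 36.20 m.
Σ(b_i/K_i) = 13.8/27.8 + 10.0/23.0 + 12.4/1.81 = 7.782 d.
K_eq = L / Σ(b_i/K_i) = 36.20 / 7.782 = 4.652 m/day.
Q = K_eq · A · (Δh/L) = 4.652 × 1560 × (7.08/36.20) = 1419 m³/day.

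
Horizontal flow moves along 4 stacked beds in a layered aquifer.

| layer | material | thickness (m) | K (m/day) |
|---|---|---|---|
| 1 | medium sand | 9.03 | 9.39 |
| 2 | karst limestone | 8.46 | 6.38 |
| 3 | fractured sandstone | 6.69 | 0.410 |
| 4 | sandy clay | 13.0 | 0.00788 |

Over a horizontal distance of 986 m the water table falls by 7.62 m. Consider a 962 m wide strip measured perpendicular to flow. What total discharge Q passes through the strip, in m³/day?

Flow is parallel to layering, so each bed carries its own Darcy discharge and the transmissivities add.
Σ(K_i·b_i) = 9.39×9.03 + 6.38×8.46 + 0.410×6.69 + 0.00788×13.0 = 141.6 m²/day.
Hydraulic gradient i = Δh / L = 7.62 / 986 = 0.007728.
Q = Σ(K_i·b_i) · W · i = 141.6 × 962 × 0.007728 = 1053 m³/day.

1050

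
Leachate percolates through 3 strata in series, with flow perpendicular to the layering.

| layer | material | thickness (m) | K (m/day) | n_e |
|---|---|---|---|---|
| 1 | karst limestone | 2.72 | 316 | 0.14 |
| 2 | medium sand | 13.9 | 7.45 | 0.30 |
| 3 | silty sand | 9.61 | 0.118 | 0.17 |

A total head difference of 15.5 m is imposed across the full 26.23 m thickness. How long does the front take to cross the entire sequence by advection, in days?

With flow normal to the layers, continuity requires the same specific discharge q through every layer.
Σ(b_i/K_i) = 2.72/316 + 13.9/7.45 + 9.61/0.118 = 83.32 d.
q = Δh / Σ(b_i/K_i) = 15.5 / 83.32 = 0.1860 m/day.
In each layer the seepage velocity is v_i = q/n_i, so the layer transit time is t_i = b_i·n_i / q:
  layer 1 (karst limestone): t_1 = 2.72 × 0.14 / 0.1860 = 2.047 d
  layer 2 (medium sand): t_2 = 13.9 × 0.30 / 0.1860 = 22.41 d
  layer 3 (silty sand): t_3 = 9.61 × 0.17 / 0.1860 = 8.781 d
Total t = Σ t_i = 33.24 days.

33.2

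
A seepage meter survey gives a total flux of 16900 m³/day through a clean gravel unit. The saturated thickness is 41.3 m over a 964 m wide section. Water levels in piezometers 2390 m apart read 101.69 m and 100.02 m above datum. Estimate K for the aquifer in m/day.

Cross-sectional area A = 964 × 41.3 = 39813 m².
Hydraulic gradient i = (101.69 − 100.02) / 2390 = 1.67 / 2390 = 0.0006987.
From Q = K·A·i, K = Q / (A·i) = 16900 / (39813 × 0.0006987) = 607.5 m/day.

607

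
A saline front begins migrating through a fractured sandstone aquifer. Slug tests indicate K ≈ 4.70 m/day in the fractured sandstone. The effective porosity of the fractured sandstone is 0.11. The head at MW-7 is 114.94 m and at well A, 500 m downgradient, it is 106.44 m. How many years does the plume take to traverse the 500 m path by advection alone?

1.88

Hydraulic gradient i = (114.94 − 106.44) / 500 = 8.5 / 500 = 0.01700.
Darcy flux q = K · i = 4.700 × 0.01700 = 0.07990 m/day.
Seepage velocity v = q / n_e = 0.07990 / 0.11 = 0.7264 m/day.
Travel time t = L / v = 500 / 0.7264 = 688.4 days = 1.885 years.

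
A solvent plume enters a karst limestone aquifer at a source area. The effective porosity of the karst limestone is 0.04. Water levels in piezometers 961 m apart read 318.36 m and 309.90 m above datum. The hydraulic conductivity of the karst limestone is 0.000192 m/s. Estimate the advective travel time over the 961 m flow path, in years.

Convert K: 0.000192 m/s × 86400 = 16.59 m/day.
Hydraulic gradient i = (318.36 − 309.90) / 961 = 8.46 / 961 = 0.008803.
Darcy flux q = K · i = 16.59 × 0.008803 = 0.1460 m/day.
Seepage velocity v = q / n_e = 0.1460 / 0.04 = 3.651 m/day.
Travel time t = L / v = 961 / 3.651 = 263.2 days = 0.7207 years.

0.721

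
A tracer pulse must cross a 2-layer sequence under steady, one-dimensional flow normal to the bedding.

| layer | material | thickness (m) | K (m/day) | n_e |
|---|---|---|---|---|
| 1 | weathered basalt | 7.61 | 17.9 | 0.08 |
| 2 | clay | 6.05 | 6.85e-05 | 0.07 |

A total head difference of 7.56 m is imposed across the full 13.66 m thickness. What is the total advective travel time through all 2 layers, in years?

33.0

With flow normal to the layers, continuity requires the same specific discharge q through every layer.
Σ(b_i/K_i) = 7.61/17.9 + 6.05/6.85e-05 = 88322 d.
q = Δh / Σ(b_i/K_i) = 7.56 / 88322 = 8.560e-05 m/day.
In each layer the seepage velocity is v_i = q/n_i, so the layer transit time is t_i = b_i·n_i / q:
  layer 1 (weathered basalt): t_1 = 7.61 × 0.08 / 8.560e-05 = 7112 d
  layer 2 (clay): t_2 = 6.05 × 0.07 / 8.560e-05 = 4948 d
Total t = Σ t_i = 12060 days = 33.02 years.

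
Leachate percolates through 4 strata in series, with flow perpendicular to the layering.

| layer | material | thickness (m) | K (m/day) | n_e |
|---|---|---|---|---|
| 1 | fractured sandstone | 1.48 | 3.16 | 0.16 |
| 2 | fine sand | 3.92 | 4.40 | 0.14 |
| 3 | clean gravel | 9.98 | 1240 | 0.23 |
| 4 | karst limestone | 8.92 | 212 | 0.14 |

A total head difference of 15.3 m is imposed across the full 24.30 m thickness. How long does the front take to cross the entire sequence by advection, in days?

With flow normal to the layers, continuity requires the same specific discharge q through every layer.
Σ(b_i/K_i) = 1.48/3.16 + 3.92/4.40 + 9.98/1240 + 8.92/212 = 1.409 d.
q = Δh / Σ(b_i/K_i) = 15.3 / 1.409 = 10.86 m/day.
In each layer the seepage velocity is v_i = q/n_i, so the layer transit time is t_i = b_i·n_i / q:
  layer 1 (fractured sandstone): t_1 = 1.48 × 0.16 / 10.86 = 0.02181 d
  layer 2 (fine sand): t_2 = 3.92 × 0.14 / 10.86 = 0.05055 d
  layer 3 (clean gravel): t_3 = 9.98 × 0.23 / 10.86 = 0.2114 d
  layer 4 (karst limestone): t_4 = 8.92 × 0.14 / 10.86 = 0.1150 d
Total t = Σ t_i = 0.3988 days.

0.399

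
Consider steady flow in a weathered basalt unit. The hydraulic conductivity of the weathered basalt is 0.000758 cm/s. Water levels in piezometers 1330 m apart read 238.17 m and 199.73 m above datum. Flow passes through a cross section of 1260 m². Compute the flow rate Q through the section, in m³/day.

23.8

Convert K: 0.000758 cm/s × 864 = 0.6549 m/day.
Hydraulic gradient i = (238.17 − 199.73) / 1330 = 38.44 / 1330 = 0.02890.
Darcy's law: Q = K · A · i = 0.6549 × 1260 × 0.02890 = 23.85 m³/day.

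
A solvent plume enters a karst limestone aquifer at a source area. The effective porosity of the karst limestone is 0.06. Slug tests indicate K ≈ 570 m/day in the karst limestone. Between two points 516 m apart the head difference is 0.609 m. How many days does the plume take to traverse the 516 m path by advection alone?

46.0

Hydraulic gradient i = Δh / L = 0.609 / 516 = 0.001180.
Darcy flux q = K · i = 570.0 × 0.001180 = 0.6727 m/day.
Seepage velocity v = q / n_e = 0.6727 / 0.06 = 11.21 m/day.
Travel time t = L / v = 516 / 11.21 = 46.02 days.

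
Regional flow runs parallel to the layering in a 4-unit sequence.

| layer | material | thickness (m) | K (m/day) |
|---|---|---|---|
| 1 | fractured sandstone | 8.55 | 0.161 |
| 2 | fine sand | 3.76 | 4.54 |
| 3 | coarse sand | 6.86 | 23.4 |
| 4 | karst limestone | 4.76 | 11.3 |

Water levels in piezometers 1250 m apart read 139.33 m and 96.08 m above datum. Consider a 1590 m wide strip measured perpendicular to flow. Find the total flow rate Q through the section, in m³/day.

12800

Flow is parallel to layering, so each bed carries its own Darcy discharge and the transmissivities add.
Σ(K_i·b_i) = 0.161×8.55 + 4.54×3.76 + 23.4×6.86 + 11.3×4.76 = 232.8 m²/day.
Hydraulic gradient i = (139.33 − 96.08) / 1250 = 43.25 / 1250 = 0.03460.
Q = Σ(K_i·b_i) · W · i = 232.8 × 1590 × 0.03460 = 12805 m³/day.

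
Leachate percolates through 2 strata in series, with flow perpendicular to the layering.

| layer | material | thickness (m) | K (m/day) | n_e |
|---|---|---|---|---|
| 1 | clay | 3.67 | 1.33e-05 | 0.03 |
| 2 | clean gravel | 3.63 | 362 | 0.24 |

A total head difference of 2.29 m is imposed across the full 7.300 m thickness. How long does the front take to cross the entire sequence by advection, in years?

324

With flow normal to the layers, continuity requires the same specific discharge q through every layer.
Σ(b_i/K_i) = 3.67/1.33e-05 + 3.63/362 = 2.759e+05 d.
q = Δh / Σ(b_i/K_i) = 2.29 / 2.759e+05 = 8.299e-06 m/day.
In each layer the seepage velocity is v_i = q/n_i, so the layer transit time is t_i = b_i·n_i / q:
  layer 1 (clay): t_1 = 3.67 × 0.03 / 8.299e-06 = 13267 d
  layer 2 (clean gravel): t_2 = 3.63 × 0.24 / 8.299e-06 = 1.050e+05 d
Total t = Σ t_i = 1.182e+05 days = 323.7 years.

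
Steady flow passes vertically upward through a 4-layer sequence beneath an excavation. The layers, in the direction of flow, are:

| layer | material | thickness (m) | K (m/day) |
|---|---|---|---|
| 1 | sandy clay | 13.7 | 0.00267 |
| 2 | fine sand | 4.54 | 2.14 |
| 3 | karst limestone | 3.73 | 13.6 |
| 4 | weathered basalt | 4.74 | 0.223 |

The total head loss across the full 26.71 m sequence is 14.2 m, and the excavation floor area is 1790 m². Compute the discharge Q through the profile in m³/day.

Flow is perpendicular to layering, so the layers act in series and the equivalent K is the thickness-weighted harmonic mean.
Total thickness L = 13.7 + 4.54 + 3.73 + 4.74 = 26.71 m.
Σ(b_i/K_i) = 13.7/0.00267 + 4.54/2.14 + 3.73/13.6 + 4.74/0.223 = 5155 d.
K_eq = L / Σ(b_i/K_i) = 26.71 / 5155 = 0.005182 m/day.
Q = K_eq · A · (Δh/L) = 0.005182 × 1790 × (14.2/26.71) = 4.931 m³/day.

4.93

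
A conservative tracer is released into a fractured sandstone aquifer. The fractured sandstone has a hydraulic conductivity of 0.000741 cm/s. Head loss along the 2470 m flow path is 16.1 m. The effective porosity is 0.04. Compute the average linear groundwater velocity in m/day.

0.104

Convert K: 0.000741 cm/s × 864 = 0.6402 m/day.
Hydraulic gradient i = Δh / L = 16.1 / 2470 = 0.006518.
Darcy flux q = K · i = 0.6402 × 0.006518 = 0.004173 m/day.
Seepage velocity v = q / n_e = 0.004173 / 0.04 = 0.1043 m/day.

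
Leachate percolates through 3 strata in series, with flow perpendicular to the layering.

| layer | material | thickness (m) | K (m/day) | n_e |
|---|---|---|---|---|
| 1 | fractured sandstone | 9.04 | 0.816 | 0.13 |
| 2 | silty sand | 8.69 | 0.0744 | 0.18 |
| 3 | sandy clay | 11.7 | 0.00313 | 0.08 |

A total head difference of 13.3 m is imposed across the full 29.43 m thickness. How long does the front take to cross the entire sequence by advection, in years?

With flow normal to the layers, continuity requires the same specific discharge q through every layer.
Σ(b_i/K_i) = 9.04/0.816 + 8.69/0.0744 + 11.7/0.00313 = 3866 d.
q = Δh / Σ(b_i/K_i) = 13.3 / 3866 = 0.003440 m/day.
In each layer the seepage velocity is v_i = q/n_i, so the layer transit time is t_i = b_i·n_i / q:
  layer 1 (fractured sandstone): t_1 = 9.04 × 0.13 / 0.003440 = 341.6 d
  layer 2 (silty sand): t_2 = 8.69 × 0.18 / 0.003440 = 454.7 d
  layer 3 (sandy clay): t_3 = 11.7 × 0.08 / 0.003440 = 272.1 d
Total t = Σ t_i = 1068 days = 2.925 years.

2.92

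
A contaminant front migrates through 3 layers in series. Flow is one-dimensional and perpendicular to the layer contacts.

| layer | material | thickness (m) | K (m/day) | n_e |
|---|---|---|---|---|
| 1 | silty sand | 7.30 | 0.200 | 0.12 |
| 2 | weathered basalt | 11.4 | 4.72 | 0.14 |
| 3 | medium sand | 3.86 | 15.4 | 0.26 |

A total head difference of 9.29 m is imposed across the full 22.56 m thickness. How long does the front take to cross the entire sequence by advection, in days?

With flow normal to the layers, continuity requires the same specific discharge q through every layer.
Σ(b_i/K_i) = 7.30/0.200 + 11.4/4.72 + 3.86/15.4 = 39.17 d.
q = Δh / Σ(b_i/K_i) = 9.29 / 39.17 = 0.2372 m/day.
In each layer the seepage velocity is v_i = q/n_i, so the layer transit time is t_i = b_i·n_i / q:
  layer 1 (silty sand): t_1 = 7.30 × 0.12 / 0.2372 = 3.693 d
  layer 2 (weathered basalt): t_2 = 11.4 × 0.14 / 0.2372 = 6.729 d
  layer 3 (medium sand): t_3 = 3.86 × 0.26 / 0.2372 = 4.231 d
Total t = Σ t_i = 14.65 days.

14.7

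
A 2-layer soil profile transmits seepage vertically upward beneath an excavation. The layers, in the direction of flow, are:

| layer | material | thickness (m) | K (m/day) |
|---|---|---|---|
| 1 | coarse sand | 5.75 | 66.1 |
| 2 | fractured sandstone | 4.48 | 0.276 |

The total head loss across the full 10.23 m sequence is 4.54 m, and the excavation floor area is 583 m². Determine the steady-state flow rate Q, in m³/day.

162

Flow is perpendicular to layering, so the layers act in series and the equivalent K is the thickness-weighted harmonic mean.
Total thickness L = 5.75 + 4.48 = 10.23 m.
Σ(b_i/K_i) = 5.75/66.1 + 4.48/0.276 = 16.32 d.
K_eq = L / Σ(b_i/K_i) = 10.23 / 16.32 = 0.6269 m/day.
Q = K_eq · A · (Δh/L) = 0.6269 × 583 × (4.54/10.23) = 162.2 m³/day.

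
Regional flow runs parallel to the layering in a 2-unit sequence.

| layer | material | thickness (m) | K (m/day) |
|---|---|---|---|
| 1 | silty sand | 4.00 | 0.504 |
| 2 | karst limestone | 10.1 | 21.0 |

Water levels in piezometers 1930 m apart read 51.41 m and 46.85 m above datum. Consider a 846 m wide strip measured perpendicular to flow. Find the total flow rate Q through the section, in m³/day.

428

Flow is parallel to layering, so each bed carries its own Darcy discharge and the transmissivities add.
Σ(K_i·b_i) = 0.504×4.00 + 21.0×10.1 = 214.1 m²/day.
Hydraulic gradient i = (51.41 − 46.85) / 1930 = 4.56 / 1930 = 0.002363.
Q = Σ(K_i·b_i) · W · i = 214.1 × 846 × 0.002363 = 428.0 m³/day.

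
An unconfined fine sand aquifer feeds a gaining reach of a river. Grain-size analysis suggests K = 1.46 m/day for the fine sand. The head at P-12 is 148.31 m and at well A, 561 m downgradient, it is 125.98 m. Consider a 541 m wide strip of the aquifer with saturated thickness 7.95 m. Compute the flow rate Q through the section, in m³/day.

250

Cross-sectional area A = 541 × 7.95 = 4301 m².
Hydraulic gradient i = (148.31 − 125.98) / 561 = 22.33 / 561 = 0.03980.
Darcy's law: Q = K · A · i = 1.460 × 4301 × 0.03980 = 249.9 m³/day.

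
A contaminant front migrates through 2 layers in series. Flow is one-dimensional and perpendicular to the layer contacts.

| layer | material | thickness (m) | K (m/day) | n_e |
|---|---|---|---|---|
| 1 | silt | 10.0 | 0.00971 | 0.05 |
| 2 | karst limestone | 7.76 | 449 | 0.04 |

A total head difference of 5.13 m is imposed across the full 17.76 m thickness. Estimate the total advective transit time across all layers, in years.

0.445

With flow normal to the layers, continuity requires the same specific discharge q through every layer.
Σ(b_i/K_i) = 10.0/0.00971 + 7.76/449 = 1030 d.
q = Δh / Σ(b_i/K_i) = 5.13 / 1030 = 0.004981 m/day.
In each layer the seepage velocity is v_i = q/n_i, so the layer transit time is t_i = b_i·n_i / q:
  layer 1 (silt): t_1 = 10.0 × 0.05 / 0.004981 = 100.4 d
  layer 2 (karst limestone): t_2 = 7.76 × 0.04 / 0.004981 = 62.31 d
Total t = Σ t_i = 162.7 days = 0.4454 years.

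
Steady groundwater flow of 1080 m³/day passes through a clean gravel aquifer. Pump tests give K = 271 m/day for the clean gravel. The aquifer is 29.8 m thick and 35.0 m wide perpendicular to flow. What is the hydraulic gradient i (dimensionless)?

Cross-sectional area A = 35.0 × 29.8 = 1043 m².
From Q = K·A·i, i = Q / (K·A) = 1080 / (271.0 × 1043) = 0.003821.

0.00382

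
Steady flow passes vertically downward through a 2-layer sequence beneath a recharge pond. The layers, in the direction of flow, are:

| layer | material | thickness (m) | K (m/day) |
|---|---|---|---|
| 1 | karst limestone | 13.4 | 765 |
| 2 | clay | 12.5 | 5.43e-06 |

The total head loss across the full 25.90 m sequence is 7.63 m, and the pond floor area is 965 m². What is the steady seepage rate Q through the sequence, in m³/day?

Flow is perpendicular to layering, so the layers act in series and the equivalent K is the thickness-weighted harmonic mean.
Total thickness L = 13.4 + 12.5 = 25.90 m.
Σ(b_i/K_i) = 13.4/765 + 12.5/5.43e-06 = 2.302e+06 d.
K_eq = L / Σ(b_i/K_i) = 25.90 / 2.302e+06 = 1.125e-05 m/day.
Q = K_eq · A · (Δh/L) = 1.125e-05 × 965 × (7.63/25.90) = 0.003198 m³/day.

0.00320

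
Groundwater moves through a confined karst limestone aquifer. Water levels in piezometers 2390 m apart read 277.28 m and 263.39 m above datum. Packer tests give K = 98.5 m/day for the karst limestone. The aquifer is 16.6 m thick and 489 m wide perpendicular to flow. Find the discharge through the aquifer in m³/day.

4650

Cross-sectional area A = 489 × 16.6 = 8117 m².
Hydraulic gradient i = (277.28 − 263.39) / 2390 = 13.89 / 2390 = 0.005812.
Darcy's law: Q = K · A · i = 98.50 × 8117 × 0.005812 = 4647 m³/day.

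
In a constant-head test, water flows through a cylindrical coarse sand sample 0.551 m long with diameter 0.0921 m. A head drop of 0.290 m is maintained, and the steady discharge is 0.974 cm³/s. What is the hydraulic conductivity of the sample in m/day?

Cross-sectional area A = π·(d/2)² = π × (0.0921/2)² = 0.006662 m².
Convert discharge: 0.974 cm³/s = 9.740e-07 m³/s.
Darcy's law rearranged: K = Q·L / (A·Δh) = 9.740e-07 × 0.551 / (0.006662 × 0.290) = 0.0002778 m/s = 24.00 m/day.

24.0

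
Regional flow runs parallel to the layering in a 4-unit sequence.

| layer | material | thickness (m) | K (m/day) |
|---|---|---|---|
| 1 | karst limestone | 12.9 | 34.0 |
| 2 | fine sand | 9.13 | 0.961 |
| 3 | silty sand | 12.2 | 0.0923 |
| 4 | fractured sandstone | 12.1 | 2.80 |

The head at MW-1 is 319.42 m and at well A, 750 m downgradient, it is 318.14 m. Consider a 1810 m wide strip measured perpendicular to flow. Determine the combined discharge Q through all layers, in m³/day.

Flow is parallel to layering, so each bed carries its own Darcy discharge and the transmissivities add.
Σ(K_i·b_i) = 34.0×12.9 + 0.961×9.13 + 0.0923×12.2 + 2.80×12.1 = 482.4 m²/day.
Hydraulic gradient i = (319.42 − 318.14) / 750 = 1.28 / 750 = 0.001707.
Q = Σ(K_i·b_i) · W · i = 482.4 × 1810 × 0.001707 = 1490 m³/day.

1490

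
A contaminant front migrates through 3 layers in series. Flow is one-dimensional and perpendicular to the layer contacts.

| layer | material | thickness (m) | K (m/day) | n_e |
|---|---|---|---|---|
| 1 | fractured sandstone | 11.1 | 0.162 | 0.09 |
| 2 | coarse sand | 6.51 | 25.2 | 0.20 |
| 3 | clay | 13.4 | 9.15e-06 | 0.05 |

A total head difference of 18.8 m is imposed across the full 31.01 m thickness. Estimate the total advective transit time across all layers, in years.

With flow normal to the layers, continuity requires the same specific discharge q through every layer.
Σ(b_i/K_i) = 11.1/0.162 + 6.51/25.2 + 13.4/9.15e-06 = 1.465e+06 d.
q = Δh / Σ(b_i/K_i) = 18.8 / 1.465e+06 = 1.284e-05 m/day.
In each layer the seepage velocity is v_i = q/n_i, so the layer transit time is t_i = b_i·n_i / q:
  layer 1 (fractured sandstone): t_1 = 11.1 × 0.09 / 1.284e-05 = 77824 d
  layer 2 (coarse sand): t_2 = 6.51 × 0.20 / 1.284e-05 = 1.014e+05 d
  layer 3 (clay): t_3 = 13.4 × 0.05 / 1.284e-05 = 52194 d
Total t = Σ t_i = 2.314e+05 days = 633.7 years.

634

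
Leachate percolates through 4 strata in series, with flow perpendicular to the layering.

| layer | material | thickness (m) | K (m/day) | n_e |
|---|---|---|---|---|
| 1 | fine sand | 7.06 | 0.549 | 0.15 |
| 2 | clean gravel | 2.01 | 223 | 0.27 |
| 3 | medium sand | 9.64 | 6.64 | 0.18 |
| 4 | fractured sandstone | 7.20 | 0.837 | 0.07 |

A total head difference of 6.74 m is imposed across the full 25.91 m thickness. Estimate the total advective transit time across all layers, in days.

With flow normal to the layers, continuity requires the same specific discharge q through every layer.
Σ(b_i/K_i) = 7.06/0.549 + 2.01/223 + 9.64/6.64 + 7.20/0.837 = 22.92 d.
q = Δh / Σ(b_i/K_i) = 6.74 / 22.92 = 0.2940 m/day.
In each layer the seepage velocity is v_i = q/n_i, so the layer transit time is t_i = b_i·n_i / q:
  layer 1 (fine sand): t_1 = 7.06 × 0.15 / 0.2940 = 3.602 d
  layer 2 (clean gravel): t_2 = 2.01 × 0.27 / 0.2940 = 1.846 d
  layer 3 (medium sand): t_3 = 9.64 × 0.18 / 0.2940 = 5.901 d
  layer 4 (fractured sandstone): t_4 = 7.20 × 0.07 / 0.2940 = 1.714 d
Total t = Σ t_i = 13.06 days.

13.1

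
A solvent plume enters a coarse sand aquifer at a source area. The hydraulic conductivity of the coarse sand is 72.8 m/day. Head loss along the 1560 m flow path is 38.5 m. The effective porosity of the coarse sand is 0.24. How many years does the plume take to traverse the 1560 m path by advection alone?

Hydraulic gradient i = Δh / L = 38.5 / 1560 = 0.02468.
Darcy flux q = K · i = 72.80 × 0.02468 = 1.797 m/day.
Seepage velocity v = q / n_e = 1.797 / 0.24 = 7.486 m/day.
Travel time t = L / v = 1560 / 7.486 = 208.4 days = 0.5705 years.

0.571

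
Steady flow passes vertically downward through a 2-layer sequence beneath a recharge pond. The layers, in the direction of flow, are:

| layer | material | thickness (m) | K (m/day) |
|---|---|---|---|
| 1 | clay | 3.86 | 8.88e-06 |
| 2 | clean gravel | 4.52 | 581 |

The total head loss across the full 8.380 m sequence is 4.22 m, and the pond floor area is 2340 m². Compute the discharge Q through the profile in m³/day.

0.0227

Flow is perpendicular to layering, so the layers act in series and the equivalent K is the thickness-weighted harmonic mean.
Total thickness L = 3.86 + 4.52 = 8.380 m.
Σ(b_i/K_i) = 3.86/8.88e-06 + 4.52/581 = 4.347e+05 d.
K_eq = L / Σ(b_i/K_i) = 8.380 / 4.347e+05 = 1.928e-05 m/day.
Q = K_eq · A · (Δh/L) = 1.928e-05 × 2340 × (4.22/8.380) = 0.02272 m³/day.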